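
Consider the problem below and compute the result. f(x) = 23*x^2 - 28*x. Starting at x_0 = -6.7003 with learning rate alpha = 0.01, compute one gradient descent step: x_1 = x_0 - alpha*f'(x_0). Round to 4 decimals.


We compute the gradient at x_0 and apply the update.
f'(x) = 46*x - 28
f'(-6.7003) = 46*-6.7003 - 28 = -336.2138
x_1 = -6.7003 - 0.01*-336.2138 = -3.3382


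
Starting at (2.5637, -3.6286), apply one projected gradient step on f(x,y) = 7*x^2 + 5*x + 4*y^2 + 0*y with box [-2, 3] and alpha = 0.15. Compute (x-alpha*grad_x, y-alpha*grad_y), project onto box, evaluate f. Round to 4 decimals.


Step 1: Compute gradient at (2.5637, -3.6286).
grad_x = 2*7*2.5637 + 5 = 40.8918
grad_y = 2*4*-3.6286 + 0 = -29.0288
Step 2: Gradient step.
x_raw = 2.5637 - 0.15*40.8918 = -3.5701
y_raw = -3.6286 - 0.15*-29.0288 = 0.7257
Step 3: Project onto [-2, 3].
x_proj = clip(-3.5701) = -2.0
y_proj = clip(0.7257) = 0.7257
Step 4: Evaluate f.
f(-2.0, 0.7257) = 20.1067


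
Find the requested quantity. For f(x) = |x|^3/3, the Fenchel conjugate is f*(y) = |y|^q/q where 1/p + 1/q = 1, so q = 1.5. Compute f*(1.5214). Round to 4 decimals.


The conjugate exponent q satisfies 1/p + 1/q = 1.
p = 3, so q = 3/(3 - 1) = 1.5
|y|^q = 1.5214^1.5 = 1.8766
f*(1.5214) = 1.8766 / 1.5 = 1.251


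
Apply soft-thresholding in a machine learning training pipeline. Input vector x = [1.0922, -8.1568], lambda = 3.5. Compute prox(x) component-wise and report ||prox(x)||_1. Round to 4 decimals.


Soft-thresholding with lambda = 3.5:
prox(1.0922) = sign(1.0922)*max(|1.0922| - 3.5, 0) = 0.0
prox(-8.1568) = sign(-8.1568)*max(|-8.1568| - 3.5, 0) = -4.6568
prox(x) = [0.0, -4.6568]
||prox(x)||_1 = 0.0 + 4.6568 = 4.6568


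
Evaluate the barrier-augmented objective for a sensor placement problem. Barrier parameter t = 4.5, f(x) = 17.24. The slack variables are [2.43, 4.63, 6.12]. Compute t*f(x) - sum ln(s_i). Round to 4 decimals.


Step 1: Compute log-barrier.
ln values: [0.8879, 1.5326, 1.8116]
phi = -(0.8879 + 1.5326 + 1.8116) = -4.232
Step 2: Compute augmented objective.
t*f(x) = 4.5*17.24 = 77.58
Total = 77.58 - 4.232 = 73.348


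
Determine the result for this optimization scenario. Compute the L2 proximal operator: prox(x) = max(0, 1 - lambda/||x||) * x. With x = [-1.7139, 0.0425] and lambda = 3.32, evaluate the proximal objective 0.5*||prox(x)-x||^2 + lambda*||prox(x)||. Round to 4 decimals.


Step 1: Compute ||x||.
||x|| = 1.7144
Step 2: Compute scaling factor.
scale = max(0, 1 - 3.32/1.7144) = 0.0
Step 3: prox(x) = [-0.0, 0.0]
||prox(x)|| = 0.0
Step 4: Proximal objective.
0.5*||prox-x||^2 = 1.4696
lambda*||prox|| = 0.0
Total = 1.4696


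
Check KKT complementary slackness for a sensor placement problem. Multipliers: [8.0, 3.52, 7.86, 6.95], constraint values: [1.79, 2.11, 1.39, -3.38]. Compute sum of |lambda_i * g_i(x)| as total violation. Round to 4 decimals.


KKT complementary slackness check:
lambda_1 * g_1 = 8.0 * 1.79 = 14.32
lambda_2 * g_2 = 3.52 * 2.11 = 7.4272
lambda_3 * g_3 = 7.86 * 1.39 = 10.9254
lambda_4 * g_4 = 6.95 * -3.38 = -23.491
Total violation = 14.32 + 7.4272 + 10.9254 + 23.491 = 56.1636


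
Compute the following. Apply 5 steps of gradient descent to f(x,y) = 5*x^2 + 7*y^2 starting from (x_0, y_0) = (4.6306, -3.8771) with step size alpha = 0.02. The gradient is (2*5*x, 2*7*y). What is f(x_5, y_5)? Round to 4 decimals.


Gradient descent on f(x,y) = 5*x^2 + 7*y^2.
Starting point: (4.6306, -3.8771), alpha = 0.02
Step 1: grad_x = 2*5*4.6306 = 46.306, grad_y = 2*7*-3.8771 = -54.2794
  x_1 = 4.6306 - 0.02*46.306 = 3.7045
  y_1 = -3.8771 - 0.02*-54.2794 = -2.7915
Step 2: grad_x = 2*5*3.7045 = 37.0448, grad_y = 2*7*-2.7915 = -39.0812
  x_2 = 3.7045 - 0.02*37.0448 = 2.9636
  y_2 = -2.7915 - 0.02*-39.0812 = -2.0099
Step 3: grad_x = 2*5*2.9636 = 29.6358, grad_y = 2*7*-2.0099 = -28.1384
  x_3 = 2.9636 - 0.02*29.6358 = 2.3709
  y_3 = -2.0099 - 0.02*-28.1384 = -1.4471
Step 4: grad_x = 2*5*2.3709 = 23.7087, grad_y = 2*7*-1.4471 = -20.2597
  x_4 = 2.3709 - 0.02*23.7087 = 1.8967
  y_4 = -1.4471 - 0.02*-20.2597 = -1.0419
Step 5: grad_x = 2*5*1.8967 = 18.9669, grad_y = 2*7*-1.0419 = -14.587
  x_5 = 1.8967 - 0.02*18.9669 = 1.5174
  y_5 = -1.0419 - 0.02*-14.587 = -0.7502
f(1.5174, -0.7502) = 5*1.5174^2 + 7*(-0.7502)^2 = 15.4513


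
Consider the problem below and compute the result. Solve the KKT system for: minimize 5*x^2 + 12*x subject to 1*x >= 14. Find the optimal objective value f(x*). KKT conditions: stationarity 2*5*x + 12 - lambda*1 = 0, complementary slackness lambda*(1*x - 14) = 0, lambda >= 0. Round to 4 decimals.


Step 1: Try lambda = 0 (constraint inactive).
x_unc = -12/(2*5) = -1.2
Check: 1*-1.2 = -1.2 < 14 -- violated!
Step 2: Constraint must be active: 1*x = 14
x* = 14/1 = 14.0
lambda = (2*5*14.0 + 12)/1 = 152.0
Step 3: Compute optimal value.
f(x*) = 5*14.0^2 + 12*14.0 = 1148.0


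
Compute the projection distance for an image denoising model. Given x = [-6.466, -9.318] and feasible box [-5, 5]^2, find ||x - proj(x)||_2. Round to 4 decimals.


Project each component onto [-5, 5].
clip(-6.466) = -5.0, clip(-9.318) = -5.0
Projection = [-5.0, -5.0]
Squared diffs: [2.1492, 18.6451]
Distance = sqrt(20.7943) = 4.5601


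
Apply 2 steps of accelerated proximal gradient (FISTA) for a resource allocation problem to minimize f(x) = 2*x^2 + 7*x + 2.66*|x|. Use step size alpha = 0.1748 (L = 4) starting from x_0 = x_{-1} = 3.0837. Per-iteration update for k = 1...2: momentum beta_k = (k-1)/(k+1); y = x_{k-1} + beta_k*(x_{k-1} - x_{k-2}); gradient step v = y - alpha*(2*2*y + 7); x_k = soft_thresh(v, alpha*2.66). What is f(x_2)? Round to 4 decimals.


FISTA on f(x) = 2*x^2 + 7*x + 2.66*|x|
L = 4, alpha = 0.1748
Iteration 1: beta = 0.0, y = 3.0837 + 0.0*(3.0837 - 3.0837) = 3.0837
  grad(y) = 19.3348, v = y - alpha*grad = -0.296
  prox(v) = soft_thresh(-0.296, 0.465) = 0.0
Iteration 2: beta = 0.3333, y = 0.0 + 0.3333*(0.0 - 3.0837) = -1.0279
  grad(y) = 2.8884, v = y - alpha*grad = -1.5328
  prox(v) = soft_thresh(-1.5328, 0.465) = -1.0678
f(x_2) = 2*(-1.0678)^2 + 7*(-1.0678) + 2.66*|-1.0678| = -2.3539


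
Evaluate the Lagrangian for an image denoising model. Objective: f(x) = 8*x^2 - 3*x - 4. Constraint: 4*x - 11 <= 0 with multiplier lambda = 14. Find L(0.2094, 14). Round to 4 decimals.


Step 1: Evaluate f(x).
f(0.2094) = 8*0.2094^2 - 3*0.2094 - 4 = -4.2774
Step 2: Evaluate g(x).
g(0.2094) = 4*0.2094 - 11 = -10.1624
Step 3: Compute Lagrangian.
L = -4.2774 + 14*-10.1624 = -146.551


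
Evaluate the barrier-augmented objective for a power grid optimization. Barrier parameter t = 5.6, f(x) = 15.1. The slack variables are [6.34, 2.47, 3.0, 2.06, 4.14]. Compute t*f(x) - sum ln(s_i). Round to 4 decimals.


Step 1: Compute log-barrier.
ln values: [1.8469, 0.9042, 1.0986, 0.7227, 1.4207]
phi = -(1.8469 + 0.9042 + 1.0986 + 0.7227 + 1.4207) = -5.9931
Step 2: Compute augmented objective.
t*f(x) = 5.6*15.1 = 84.56
Total = 84.56 - 5.9931 = 78.5669


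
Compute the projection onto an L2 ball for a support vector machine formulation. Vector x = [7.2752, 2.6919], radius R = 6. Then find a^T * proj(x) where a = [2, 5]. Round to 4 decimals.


Step 1: Compute ||x|| (intermediates to 6 decimals).
||x|| = sqrt(7.2752^2 + 2.6919^2) = 7.757246
Step 2: Project.
Since ||x|| > R, scale = R/||x|| = 6/7.757246 = 0.77347, proj(x) = scale * x
proj(x) = [5.627149, 2.082104]
Step 3: Dot product.
a^T * proj(x) = 2*5.627149 + 5*2.082104 = 21.6648


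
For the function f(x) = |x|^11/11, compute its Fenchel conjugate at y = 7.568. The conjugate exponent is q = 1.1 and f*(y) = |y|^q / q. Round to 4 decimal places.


The conjugate exponent q satisfies 1/p + 1/q = 1.
p = 11, so q = 11/(11 - 1) = 1.1
|y|^q = 7.568^1.1 = 9.2657
f*(7.568) = 9.2657 / 1.1 = 8.4234


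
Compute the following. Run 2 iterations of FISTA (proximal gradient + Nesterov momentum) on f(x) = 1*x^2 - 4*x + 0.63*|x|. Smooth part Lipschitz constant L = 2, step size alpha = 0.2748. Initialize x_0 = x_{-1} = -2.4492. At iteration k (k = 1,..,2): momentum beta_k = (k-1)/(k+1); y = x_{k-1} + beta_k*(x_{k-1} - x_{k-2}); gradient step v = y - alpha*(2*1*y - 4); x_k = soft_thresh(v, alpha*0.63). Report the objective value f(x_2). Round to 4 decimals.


FISTA on f(x) = 1*x^2 - 4*x + 0.63*|x|
L = 2, alpha = 0.2748
Iteration 1: beta = 0.0, y = -2.4492 + 0.0*(-2.4492 + 2.4492) = -2.4492
  grad(y) = -8.8984, v = y - alpha*grad = -0.0039
  prox(v) = soft_thresh(-0.0039, 0.1731) = 0.0
Iteration 2: beta = 0.3333, y = 0.0 + 0.3333*(0.0 + 2.4492) = 0.8164
  grad(y) = -2.3672, v = y - alpha*grad = 1.4669
  prox(v) = soft_thresh(1.4669, 0.1731) = 1.2938
f(x_2) = 1*1.2938^2 - 4*1.2938 + 0.63*|1.2938| = -2.6862


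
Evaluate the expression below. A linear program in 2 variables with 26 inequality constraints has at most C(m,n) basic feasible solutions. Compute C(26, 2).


Each vertex corresponds to some choice of n active constraints out of m, so the number of vertices is at most C(m, n) = m! / (n!(m-n)!).
m = 26, n = 2
Numerator: 26 * 25
Denominator: 2! = 2
C(26, 2) = 325


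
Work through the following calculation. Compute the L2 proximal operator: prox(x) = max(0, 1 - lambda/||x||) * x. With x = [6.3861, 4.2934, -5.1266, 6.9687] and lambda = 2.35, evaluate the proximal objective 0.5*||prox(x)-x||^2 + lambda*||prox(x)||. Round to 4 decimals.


Step 1: Compute ||x||.
||x|| = 11.5784
Step 2: Compute scaling factor.
scale = max(0, 1 - 2.35/11.5784) = 0.797
Step 3: prox(x) = [5.09, 3.422, -4.0861, 5.5543]
||prox(x)|| = 9.2284
Step 4: Proximal objective.
0.5*||prox-x||^2 = 2.7613
lambda*||prox|| = 21.6867
Total = 24.4481


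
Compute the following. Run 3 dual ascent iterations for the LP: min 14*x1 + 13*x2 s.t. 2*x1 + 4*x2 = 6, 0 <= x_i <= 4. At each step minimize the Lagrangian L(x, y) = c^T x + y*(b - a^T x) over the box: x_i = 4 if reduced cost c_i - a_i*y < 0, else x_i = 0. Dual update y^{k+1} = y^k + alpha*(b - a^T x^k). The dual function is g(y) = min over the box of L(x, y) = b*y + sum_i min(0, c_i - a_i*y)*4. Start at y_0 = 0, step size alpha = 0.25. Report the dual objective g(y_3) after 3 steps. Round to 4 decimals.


Dual ascent for LP: min 14*x1 + 13*x2, 2*x1 + 4*x2 = 6, 0 <= x_i <= 4
Step 1: y^k = 0.0, reduced costs: (14.0, 13.0)
  x^k = (0.0, 0.0), subgradient = b - a^T x = 6.0
  y^{k+1} = 0.0 + 0.25*6.0 = 1.5
Step 2: y^k = 1.5, reduced costs: (11.0, 7.0)
  x^k = (0.0, 0.0), subgradient = b - a^T x = 6.0
  y^{k+1} = 1.5 + 0.25*6.0 = 3.0
Step 3: y^k = 3.0, reduced costs: (8.0, 1.0)
  x^k = (0.0, 0.0), subgradient = b - a^T x = 6.0
  y^{k+1} = 3.0 + 0.25*6.0 = 4.5
Dual objective at y_3 = 4.5: reduced costs (5.0, -5.0), box minimizer x = (0.0, 4.0)
g(y_3) = b*y + (c1 - a1*y)*x1 + (c2 - a2*y)*x2 = 6*4.5 + 5.0*0.0 + (-5.0)*4.0 = 27.0 + 0.0 - 20.0 = 7.0


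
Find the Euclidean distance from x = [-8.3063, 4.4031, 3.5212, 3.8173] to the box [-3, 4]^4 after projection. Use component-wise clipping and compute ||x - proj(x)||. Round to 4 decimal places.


Project each component onto [-3, 4].
clip(-8.3063) = -3.0, clip(4.4031) = 4.0, clip(3.5212) = 3.5212, clip(3.8173) = 3.8173
Projection = [-3.0, 4.0, 3.5212, 3.8173]
Squared diffs: [28.1568, 0.1625, 0.0, 0.0]
Distance = sqrt(28.3193) = 5.3216


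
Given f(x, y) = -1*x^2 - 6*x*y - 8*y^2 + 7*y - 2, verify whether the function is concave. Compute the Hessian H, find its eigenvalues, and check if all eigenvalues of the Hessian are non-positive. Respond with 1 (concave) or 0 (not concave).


The Hessian of f(x,y) = -1*x^2 - 6*x*y - 8*y^2 + 7*y - 2 is:
H = [[-2, -6], [-6, -16]]
Trace = -2 - 16 = -18
Determinant = -2*-16 - (-6)^2 = -4
Discriminant = (-18)^2 - 4*-4 = 340.0
Eigenvalues: lambda_1 = -18.2195, lambda_2 = 0.2195
The function is not concave.

0


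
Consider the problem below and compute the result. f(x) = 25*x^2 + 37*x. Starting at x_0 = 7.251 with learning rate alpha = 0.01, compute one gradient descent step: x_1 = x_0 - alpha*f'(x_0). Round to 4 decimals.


We compute the gradient at x_0 and apply the update.
f'(x) = 50*x + 37
f'(7.251) = 50*7.251 + 37 = 399.55
x_1 = 7.251 - 0.01*399.55 = 3.2555


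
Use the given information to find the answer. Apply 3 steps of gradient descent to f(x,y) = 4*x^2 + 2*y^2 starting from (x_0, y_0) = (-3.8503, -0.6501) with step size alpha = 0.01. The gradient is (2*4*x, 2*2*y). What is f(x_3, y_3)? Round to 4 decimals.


Gradient descent on f(x,y) = 4*x^2 + 2*y^2.
Starting point: (-3.8503, -0.6501), alpha = 0.01
Step 1: grad_x = 2*4*-3.8503 = -30.8024, grad_y = 2*2*-0.6501 = -2.6004
  x_1 = -3.8503 - 0.01*-30.8024 = -3.5423
  y_1 = -0.6501 - 0.01*-2.6004 = -0.6241
Step 2: grad_x = 2*4*-3.5423 = -28.3382, grad_y = 2*2*-0.6241 = -2.4964
  x_2 = -3.5423 - 0.01*-28.3382 = -3.2589
  y_2 = -0.6241 - 0.01*-2.4964 = -0.5991
Step 3: grad_x = 2*4*-3.2589 = -26.0712, grad_y = 2*2*-0.5991 = -2.3965
  x_3 = -3.2589 - 0.01*-26.0712 = -2.9982
  y_3 = -0.5991 - 0.01*-2.3965 = -0.5752
f(-2.9982, -0.5752) = 4*(-2.9982)^2 + 2*(-0.5752)^2 = 36.618


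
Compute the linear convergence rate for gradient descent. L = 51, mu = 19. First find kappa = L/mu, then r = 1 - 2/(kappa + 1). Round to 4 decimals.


Step 1: Compute the condition number.
kappa = L/mu = 51/19 = 2.6842
Step 2: Compute the convergence rate.
r = 1 - 2/(kappa + 1) = 1 - 2*mu/(L + mu) = (L - mu)/(L + mu) = 32/70 = 0.4571


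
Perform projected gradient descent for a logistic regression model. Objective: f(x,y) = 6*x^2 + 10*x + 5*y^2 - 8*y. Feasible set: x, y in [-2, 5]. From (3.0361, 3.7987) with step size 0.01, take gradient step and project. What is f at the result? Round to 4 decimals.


Step 1: Compute gradient at (3.0361, 3.7987).
grad_x = 2*6*3.0361 + 10 = 46.4332
grad_y = 2*5*3.7987 - 8 = 29.987
Step 2: Gradient step.
x_raw = 3.0361 - 0.01*46.4332 = 2.5718
y_raw = 3.7987 - 0.01*29.987 = 3.4988
Step 3: Project onto [-2, 5].
x_proj = clip(2.5718) = 2.5718
y_proj = clip(3.4988) = 3.4988
Step 4: Evaluate f.
f(2.5718, 3.4988) = 98.62


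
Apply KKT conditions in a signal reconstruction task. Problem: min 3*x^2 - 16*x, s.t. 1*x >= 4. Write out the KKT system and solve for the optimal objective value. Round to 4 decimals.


Step 1: Try lambda = 0 (constraint inactive).
x_unc = 16/(2*3) = 2.6667
Check: 1*2.6667 = 2.6667 < 4 -- violated!
Step 2: Constraint must be active: 1*x = 4
x* = 4/1 = 4.0
lambda = (2*3*4.0 - 16)/1 = 8.0
Step 3: Compute optimal value.
f(x*) = 3*4.0^2 - 16*4.0 = -16.0


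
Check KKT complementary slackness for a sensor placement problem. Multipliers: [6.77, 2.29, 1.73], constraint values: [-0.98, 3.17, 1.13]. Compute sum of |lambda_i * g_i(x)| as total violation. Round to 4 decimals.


KKT complementary slackness check:
lambda_1 * g_1 = 6.77 * -0.98 = -6.6346
lambda_2 * g_2 = 2.29 * 3.17 = 7.2593
lambda_3 * g_3 = 1.73 * 1.13 = 1.9549
Total violation = 6.6346 + 7.2593 + 1.9549 = 15.8488


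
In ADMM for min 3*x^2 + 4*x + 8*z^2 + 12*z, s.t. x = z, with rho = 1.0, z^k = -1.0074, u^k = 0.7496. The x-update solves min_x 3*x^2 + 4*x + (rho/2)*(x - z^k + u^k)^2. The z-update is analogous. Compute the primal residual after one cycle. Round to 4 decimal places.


ADMM iteration with rho = 1.0, z^k = -1.0074, u^k = 0.7496
Step 1: x-update.
Minimize 3*x^2 + 4*x + (1.0/2)*(x + 1.0074 + 0.7496)^2
FOC: (2*3 + 1.0)*x = -4 + 1.0*(-1.0074 - 0.7496)
x^{k+1} = -0.8224
Step 2: z-update.
Minimize 8*z^2 + 12*z + (1.0/2)*(-0.8224 - z + 0.7496)^2
FOC: (2*8 + 1.0)*z = -12 + 1.0*(-0.8224 + 0.7496)
z^{k+1} = -0.7102
Step 3: u-update.
u^{k+1} = 0.7496 - 0.8224 + 0.7102 = 0.6373
Step 4: Primal residual = |-0.8224 + 0.7102| = 0.1123


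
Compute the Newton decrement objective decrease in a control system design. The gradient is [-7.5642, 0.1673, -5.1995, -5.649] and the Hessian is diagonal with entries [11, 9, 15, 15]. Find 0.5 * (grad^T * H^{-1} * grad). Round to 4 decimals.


Step 1: H is diagonal, so H^(-1) * g = [-0.6877, 0.0186, -0.3466, -0.3766].
Step 2: g^T H^(-1) g = sum_i g_i^2 / H_ii
  = (-7.5642)^2/11 + (0.1673)^2/9 + (-5.1995)^2/15 + (-5.649)^2/15
  = 5.2016 + 0.0031 + 1.8023 + 2.1274 = 9.1344
Step 3: Objective decrease = 0.5 * g^T H^(-1) g = 4.5672


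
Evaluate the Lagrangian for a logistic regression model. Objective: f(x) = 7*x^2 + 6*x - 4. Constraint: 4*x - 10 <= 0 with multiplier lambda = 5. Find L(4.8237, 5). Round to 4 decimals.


Step 1: Evaluate f(x).
f(4.8237) = 7*4.8237^2 + 6*4.8237 - 4 = 187.8188
Step 2: Evaluate g(x).
g(4.8237) = 4*4.8237 - 10 = 9.2948
Step 3: Compute Lagrangian.
L = 187.8188 + 5*9.2948 = 234.2928


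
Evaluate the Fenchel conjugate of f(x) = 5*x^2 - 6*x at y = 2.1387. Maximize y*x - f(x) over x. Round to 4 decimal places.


f*(y) = sup_x {y*x - a*x^2 - b*x} = sup_x {(y-b)*x - a*x^2}
FOC: (y - b) - 2a*x = 0 => x* = (y - b)/(2a)
x* = (2.1387 + 6)/(2*5) = 0.8139
f*(2.1387) = (y-b)^2/(4a) = (2.1387 + 6)^2/(4*5)
= 66.2384/20 = 3.3119


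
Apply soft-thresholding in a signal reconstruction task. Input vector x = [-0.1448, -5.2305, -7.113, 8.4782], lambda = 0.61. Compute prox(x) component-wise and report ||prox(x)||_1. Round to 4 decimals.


Soft-thresholding with lambda = 0.61:
prox(-0.1448) = sign(-0.1448)*max(|-0.1448| - 0.61, 0) = 0.0
prox(-5.2305) = sign(-5.2305)*max(|-5.2305| - 0.61, 0) = -4.6205
prox(-7.113) = sign(-7.113)*max(|-7.113| - 0.61, 0) = -6.503
prox(8.4782) = sign(8.4782)*max(|8.4782| - 0.61, 0) = 7.8682
prox(x) = [0.0, -4.6205, -6.503, 7.8682]
||prox(x)||_1 = 0.0 + 4.6205 + 6.503 + 7.8682 = 18.9917


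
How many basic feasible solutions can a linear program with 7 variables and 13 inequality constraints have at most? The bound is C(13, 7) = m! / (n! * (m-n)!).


Each vertex corresponds to some choice of n active constraints out of m, so the number of vertices is at most C(m, n) = m! / (n!(m-n)!).
m = 13, n = 7
Numerator: 13 * 12 * 11 * 10 * 9 * 8 * 7
Denominator: 7! = 5040
C(13, 7) = 1716


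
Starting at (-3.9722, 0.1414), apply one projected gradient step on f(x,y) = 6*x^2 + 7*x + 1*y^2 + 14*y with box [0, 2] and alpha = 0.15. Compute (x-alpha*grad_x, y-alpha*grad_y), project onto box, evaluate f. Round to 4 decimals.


Step 1: Compute gradient at (-3.9722, 0.1414).
grad_x = 2*6*-3.9722 + 7 = -40.6664
grad_y = 2*1*0.1414 + 14 = 14.2828
Step 2: Gradient step.
x_raw = -3.9722 - 0.15*-40.6664 = 2.1278
y_raw = 0.1414 - 0.15*14.2828 = -2.001
Step 3: Project onto [0, 2].
x_proj = clip(2.1278) = 2.0
y_proj = clip(-2.001) = 0.0
Step 4: Evaluate f.
f(2.0, 0.0) = 38.0


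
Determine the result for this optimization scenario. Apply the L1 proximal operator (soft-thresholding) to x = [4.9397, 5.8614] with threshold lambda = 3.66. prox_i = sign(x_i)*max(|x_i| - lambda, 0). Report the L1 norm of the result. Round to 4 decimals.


Soft-thresholding with lambda = 3.66:
prox(4.9397) = sign(4.9397)*max(|4.9397| - 3.66, 0) = 1.2797
prox(5.8614) = sign(5.8614)*max(|5.8614| - 3.66, 0) = 2.2014
prox(x) = [1.2797, 2.2014]
||prox(x)||_1 = 1.2797 + 2.2014 = 3.4811


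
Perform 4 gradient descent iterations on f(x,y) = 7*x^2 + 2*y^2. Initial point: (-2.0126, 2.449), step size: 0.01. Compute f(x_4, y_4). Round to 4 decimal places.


Gradient descent on f(x,y) = 7*x^2 + 2*y^2.
Starting point: (-2.0126, 2.449), alpha = 0.01
Step 1: grad_x = 2*7*-2.0126 = -28.1764, grad_y = 2*2*2.449 = 9.796
  x_1 = -2.0126 - 0.01*-28.1764 = -1.7308
  y_1 = 2.449 - 0.01*9.796 = 2.351
Step 2: grad_x = 2*7*-1.7308 = -24.2317, grad_y = 2*2*2.351 = 9.4042
  x_2 = -1.7308 - 0.01*-24.2317 = -1.4885
  y_2 = 2.351 - 0.01*9.4042 = 2.257
Step 3: grad_x = 2*7*-1.4885 = -20.8393, grad_y = 2*2*2.257 = 9.028
  x_3 = -1.4885 - 0.01*-20.8393 = -1.2801
  y_3 = 2.257 - 0.01*9.028 = 2.1667
Step 4: grad_x = 2*7*-1.2801 = -17.9218, grad_y = 2*2*2.1667 = 8.6669
  x_4 = -1.2801 - 0.01*-17.9218 = -1.1009
  y_4 = 2.1667 - 0.01*8.6669 = 2.08
f(-1.1009, 2.08) = 7*(-1.1009)^2 + 2*2.08^2 = 17.1372


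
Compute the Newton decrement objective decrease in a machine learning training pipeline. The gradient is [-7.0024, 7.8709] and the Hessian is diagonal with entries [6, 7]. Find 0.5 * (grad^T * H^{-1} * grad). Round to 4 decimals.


Step 1: H is diagonal, so H^(-1) * g = [-1.1671, 1.1244].
Step 2: g^T H^(-1) g = sum_i g_i^2 / H_ii
  = (-7.0024)^2/6 + (7.8709)^2/7
  = 8.1723 + 8.8502 = 17.0224
Step 3: Objective decrease = 0.5 * g^T H^(-1) g = 8.5112


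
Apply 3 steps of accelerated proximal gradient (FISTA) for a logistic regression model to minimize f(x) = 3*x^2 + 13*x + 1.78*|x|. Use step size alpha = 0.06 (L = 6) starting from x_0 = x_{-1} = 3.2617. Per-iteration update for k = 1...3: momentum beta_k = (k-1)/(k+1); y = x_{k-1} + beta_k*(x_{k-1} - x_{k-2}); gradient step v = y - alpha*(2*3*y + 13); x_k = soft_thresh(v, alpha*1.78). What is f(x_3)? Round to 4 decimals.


FISTA on f(x) = 3*x^2 + 13*x + 1.78*|x|
L = 6, alpha = 0.06
Iteration 1: beta = 0.0, y = 3.2617 + 0.0*(3.2617 - 3.2617) = 3.2617
  grad(y) = 32.5702, v = y - alpha*grad = 1.3075
  prox(v) = soft_thresh(1.3075, 0.1068) = 1.2007
Iteration 2: beta = 0.3333, y = 1.2007 + 0.3333*(1.2007 - 3.2617) = 0.5137
  grad(y) = 16.0821, v = y - alpha*grad = -0.4512
  prox(v) = soft_thresh(-0.4512, 0.1068) = -0.3444
Iteration 3: beta = 0.5, y = -0.3444 + 0.5*(-0.3444 - 1.2007) = -1.117
  grad(y) = 6.298, v = y - alpha*grad = -1.4949
  prox(v) = soft_thresh(-1.4949, 0.1068) = -1.3881
f(x_3) = 3*(-1.3881)^2 + 13*(-1.3881) + 1.78*|-1.3881| = -9.794


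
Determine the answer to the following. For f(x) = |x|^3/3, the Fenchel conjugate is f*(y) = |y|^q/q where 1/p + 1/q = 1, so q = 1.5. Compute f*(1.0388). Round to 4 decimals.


The conjugate exponent q satisfies 1/p + 1/q = 1.
p = 3, so q = 3/(3 - 1) = 1.5
|y|^q = 1.0388^1.5 = 1.0588
f*(1.0388) = 1.0588 / 1.5 = 0.7058


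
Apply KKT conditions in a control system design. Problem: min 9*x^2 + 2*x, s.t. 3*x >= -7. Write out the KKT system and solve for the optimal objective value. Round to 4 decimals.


Step 1: Try lambda = 0 (constraint inactive).
Stationarity: 2*9*x + 2 = 0
x* = -2/(2*9) = -1/9 = -0.1111 (rounded; the exact value -1/9 is used below)
Check constraint: 3*-0.1111 = -0.3333 >= -7 -- satisfied.
Step 2: Compute optimal value.
f(x*) = 9*(-1/9)^2 + 2*(-1/9) = -0.1111


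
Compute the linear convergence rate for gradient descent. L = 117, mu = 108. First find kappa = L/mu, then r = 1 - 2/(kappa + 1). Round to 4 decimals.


Step 1: Compute the condition number.
kappa = L/mu = 117/108 = 1.0833
Step 2: Compute the convergence rate.
r = 1 - 2/(kappa + 1) = 1 - 2*mu/(L + mu) = (L - mu)/(L + mu) = 9/225 = 0.04


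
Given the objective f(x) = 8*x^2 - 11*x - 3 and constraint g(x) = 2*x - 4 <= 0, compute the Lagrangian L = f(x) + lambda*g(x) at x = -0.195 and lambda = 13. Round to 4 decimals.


Step 1: Evaluate f(x).
f(-0.195) = 8*(-0.195)^2 - 11*(-0.195) - 3 = -0.5508
Step 2: Evaluate g(x).
g(-0.195) = 2*-0.195 - 4 = -4.39
Step 3: Compute Lagrangian.
L = -0.5508 + 13*-4.39 = -57.6208


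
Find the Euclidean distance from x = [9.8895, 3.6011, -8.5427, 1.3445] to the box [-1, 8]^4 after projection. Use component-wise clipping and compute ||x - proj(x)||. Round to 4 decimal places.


Project each component onto [-1, 8].
clip(9.8895) = 8.0, clip(3.6011) = 3.6011, clip(-8.5427) = -1.0, clip(1.3445) = 1.3445
Projection = [8.0, 3.6011, -1.0, 1.3445]
Squared diffs: [3.5702, 0.0, 56.8923, 0.0]
Distance = sqrt(60.4625) = 7.7758


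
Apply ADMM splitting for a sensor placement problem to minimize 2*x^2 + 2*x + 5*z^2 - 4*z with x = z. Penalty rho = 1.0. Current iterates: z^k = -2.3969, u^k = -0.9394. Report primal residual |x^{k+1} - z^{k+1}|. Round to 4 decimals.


ADMM iteration with rho = 1.0, z^k = -2.3969, u^k = -0.9394
Step 1: x-update.
Minimize 2*x^2 + 2*x + (1.0/2)*(x + 2.3969 - 0.9394)^2
FOC: (2*2 + 1.0)*x = -2 + 1.0*(-2.3969 + 0.9394)
x^{k+1} = -0.6915
Step 2: z-update.
Minimize 5*z^2 - 4*z + (1.0/2)*(-0.6915 - z - 0.9394)^2
FOC: (2*5 + 1.0)*z = 4 + 1.0*(-0.6915 - 0.9394)
z^{k+1} = 0.2154
Step 3: u-update.
u^{k+1} = -0.9394 - 0.6915 - 0.2154 = -1.8463
Step 4: Primal residual = |-0.6915 - 0.2154| = 0.9069


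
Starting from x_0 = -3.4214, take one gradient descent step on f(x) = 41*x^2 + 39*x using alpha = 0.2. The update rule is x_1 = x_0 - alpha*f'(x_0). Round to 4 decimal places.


We compute the gradient at x_0 and apply the update.
f'(x) = 82*x + 39
f'(-3.4214) = 82*-3.4214 + 39 = -241.5548
x_1 = -3.4214 - 0.2*-241.5548 = 44.8896


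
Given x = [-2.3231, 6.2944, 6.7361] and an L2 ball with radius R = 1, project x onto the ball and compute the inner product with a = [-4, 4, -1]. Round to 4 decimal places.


Step 1: Compute ||x|| (intermediates to 6 decimals).
||x|| = sqrt((-2.3231)^2 + 6.2944^2 + 6.7361^2) = 9.507434
Step 2: Project.
Since ||x|| > R, scale = R/||x|| = 1/9.507434 = 0.105181, proj(x) = scale * x
proj(x) = [-0.244346, 0.662051, 0.70851]
Step 3: Dot product.
a^T * proj(x) = -4*(-0.244346) + 4*0.662051 - 1*0.70851 = 2.9171


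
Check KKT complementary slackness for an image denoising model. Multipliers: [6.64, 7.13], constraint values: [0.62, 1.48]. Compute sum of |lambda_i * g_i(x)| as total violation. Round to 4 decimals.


KKT complementary slackness check:
lambda_1 * g_1 = 6.64 * 0.62 = 4.1168
lambda_2 * g_2 = 7.13 * 1.48 = 10.5524
Total violation = 4.1168 + 10.5524 = 14.6692


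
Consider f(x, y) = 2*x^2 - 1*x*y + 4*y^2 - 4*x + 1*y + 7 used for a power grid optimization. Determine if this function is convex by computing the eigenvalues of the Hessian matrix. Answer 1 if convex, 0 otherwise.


The Hessian of f(x,y) = 2*x^2 - 1*x*y + 4*y^2 - 4*x + 1*y + 7 is:
H = [[4, -1], [-1, 8]]
Trace = 4 + 8 = 12
Determinant = 4*8 - (-1)^2 = 31
Discriminant = (12)^2 - 4*31 = 20.0
Eigenvalues: lambda_1 = 3.7639, lambda_2 = 8.2361
The function is convex.

1


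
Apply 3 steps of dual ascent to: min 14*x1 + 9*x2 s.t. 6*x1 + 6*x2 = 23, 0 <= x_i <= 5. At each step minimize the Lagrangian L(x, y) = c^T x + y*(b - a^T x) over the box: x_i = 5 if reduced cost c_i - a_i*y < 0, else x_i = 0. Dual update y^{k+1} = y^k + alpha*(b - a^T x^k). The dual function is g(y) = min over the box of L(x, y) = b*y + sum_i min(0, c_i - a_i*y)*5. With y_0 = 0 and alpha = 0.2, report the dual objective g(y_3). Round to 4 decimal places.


Dual ascent for LP: min 14*x1 + 9*x2, 6*x1 + 6*x2 = 23, 0 <= x_i <= 5
Step 1: y^k = 0.0, reduced costs: (14.0, 9.0)
  x^k = (0.0, 0.0), subgradient = b - a^T x = 23.0
  y^{k+1} = 0.0 + 0.2*23.0 = 4.6
Step 2: y^k = 4.6, reduced costs: (-13.6, -18.6)
  x^k = (5.0, 5.0), subgradient = b - a^T x = -37.0
  y^{k+1} = 4.6 + 0.2*-37.0 = -2.8
Step 3: y^k = -2.8, reduced costs: (30.8, 25.8)
  x^k = (0.0, 0.0), subgradient = b - a^T x = 23.0
  y^{k+1} = -2.8 + 0.2*23.0 = 1.8
Dual objective at y_3 = 1.8: reduced costs (3.2, -1.8), box minimizer x = (0.0, 5.0)
g(y_3) = b*y + (c1 - a1*y)*x1 + (c2 - a2*y)*x2 = 23*1.8 + 3.2*0.0 + (-1.8)*5.0 = 41.4 + 0.0 - 9.0 = 32.4


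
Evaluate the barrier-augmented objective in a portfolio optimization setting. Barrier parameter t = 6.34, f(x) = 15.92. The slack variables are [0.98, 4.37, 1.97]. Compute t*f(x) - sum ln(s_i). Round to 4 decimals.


Step 1: Compute log-barrier.
ln values: [-0.0202, 1.4748, 0.678]
phi = -(-0.0202 + 1.4748 + 0.678) = -2.1326
Step 2: Compute augmented objective.
t*f(x) = 6.34*15.92 = 100.9328
Total = 100.9328 - 2.1326 = 98.8002


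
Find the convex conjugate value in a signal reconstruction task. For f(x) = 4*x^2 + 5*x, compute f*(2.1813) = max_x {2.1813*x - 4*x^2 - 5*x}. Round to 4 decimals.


f*(y) = sup_x {y*x - a*x^2 - b*x} = sup_x {(y-b)*x - a*x^2}
FOC: (y - b) - 2a*x = 0 => x* = (y - b)/(2a)
x* = (2.1813 - 5)/(2*4) = -0.3523
f*(2.1813) = (y-b)^2/(4a) = (2.1813 - 5)^2/(4*4)
= 7.9451/16 = 0.4966


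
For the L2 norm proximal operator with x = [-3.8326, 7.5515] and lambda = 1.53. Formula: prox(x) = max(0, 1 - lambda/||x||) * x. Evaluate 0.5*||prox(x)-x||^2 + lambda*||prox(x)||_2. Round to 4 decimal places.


Step 1: Compute ||x||.
||x|| = 8.4684
Step 2: Compute scaling factor.
scale = max(0, 1 - 1.53/8.4684) = 0.8193
Step 3: prox(x) = [-3.1402, 6.1872]
||prox(x)|| = 6.9384
Step 4: Proximal objective.
0.5*||prox-x||^2 = 1.1705
lambda*||prox|| = 10.6158
Total = 11.7862


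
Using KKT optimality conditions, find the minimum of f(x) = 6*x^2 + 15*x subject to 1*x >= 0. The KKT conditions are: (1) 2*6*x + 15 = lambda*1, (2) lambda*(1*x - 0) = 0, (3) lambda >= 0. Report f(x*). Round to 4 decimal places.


Step 1: Try lambda = 0 (constraint inactive).
x_unc = -15/(2*6) = -1.25
Check: 1*-1.25 = -1.25 < 0 -- violated!
Step 2: Constraint must be active: 1*x = 0
x* = 0/1 = 0.0
lambda = (2*6*0.0 + 15)/1 = 15.0
Step 3: Compute optimal value.
f(x*) = 6*0.0^2 + 15*0.0 = 0.0


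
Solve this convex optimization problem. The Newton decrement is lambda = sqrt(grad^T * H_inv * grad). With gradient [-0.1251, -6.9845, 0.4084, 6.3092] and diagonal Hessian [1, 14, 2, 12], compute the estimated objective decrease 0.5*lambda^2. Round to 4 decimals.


Step 1: H is diagonal, so H^(-1) * g = [-0.1251, -0.4989, 0.2042, 0.5258].
Step 2: g^T H^(-1) g = sum_i g_i^2 / H_ii
  = (-0.1251)^2/1 + (-6.9845)^2/14 + (0.4084)^2/2 + (6.3092)^2/12
  = 0.0157 + 3.4845 + 0.0834 + 3.3172 = 6.9007
Step 3: Objective decrease = 0.5 * g^T H^(-1) g = 3.4504


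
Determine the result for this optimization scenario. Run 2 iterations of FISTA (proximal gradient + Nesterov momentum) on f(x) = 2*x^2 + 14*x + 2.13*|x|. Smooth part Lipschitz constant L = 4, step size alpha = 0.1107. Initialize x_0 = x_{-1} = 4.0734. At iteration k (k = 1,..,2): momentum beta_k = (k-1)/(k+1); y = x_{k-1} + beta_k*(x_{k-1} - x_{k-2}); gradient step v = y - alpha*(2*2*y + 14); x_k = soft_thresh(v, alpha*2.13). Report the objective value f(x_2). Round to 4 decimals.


FISTA on f(x) = 2*x^2 + 14*x + 2.13*|x|
L = 4, alpha = 0.1107
Iteration 1: beta = 0.0, y = 4.0734 + 0.0*(4.0734 - 4.0734) = 4.0734
  grad(y) = 30.2936, v = y - alpha*grad = 0.7199
  prox(v) = soft_thresh(0.7199, 0.2358) = 0.4841
Iteration 2: beta = 0.3333, y = 0.4841 + 0.3333*(0.4841 - 4.0734) = -0.7123
  grad(y) = 11.1507, v = y - alpha*grad = -1.9467
  prox(v) = soft_thresh(-1.9467, 0.2358) = -1.7109
f(x_2) = 2*(-1.7109)^2 + 14*(-1.7109) + 2.13*|-1.7109| = -14.4541


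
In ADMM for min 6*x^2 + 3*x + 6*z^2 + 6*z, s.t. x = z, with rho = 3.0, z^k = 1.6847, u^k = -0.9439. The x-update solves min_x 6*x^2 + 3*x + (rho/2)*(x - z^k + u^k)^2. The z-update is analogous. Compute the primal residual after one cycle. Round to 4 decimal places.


ADMM iteration with rho = 3.0, z^k = 1.6847, u^k = -0.9439
Step 1: x-update.
Minimize 6*x^2 + 3*x + (3.0/2)*(x - 1.6847 - 0.9439)^2
FOC: (2*6 + 3.0)*x = -3 + 3.0*(1.6847 + 0.9439)
x^{k+1} = 0.3257
Step 2: z-update.
Minimize 6*z^2 + 6*z + (3.0/2)*(0.3257 - z - 0.9439)^2
FOC: (2*6 + 3.0)*z = -6 + 3.0*(0.3257 - 0.9439)
z^{k+1} = -0.5236
Step 3: u-update.
u^{k+1} = -0.9439 + 0.3257 + 0.5236 = -0.0945
Step 4: Primal residual = |0.3257 + 0.5236| = 0.8494


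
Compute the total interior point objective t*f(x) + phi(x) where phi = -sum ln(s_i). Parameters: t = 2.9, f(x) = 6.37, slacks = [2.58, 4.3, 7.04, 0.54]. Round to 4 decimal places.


Step 1: Compute log-barrier.
ln values: [0.9478, 1.4586, 1.9516, -0.6162]
phi = -(0.9478 + 1.4586 + 1.9516 - 0.6162) = -3.7418
Step 2: Compute augmented objective.
t*f(x) = 2.9*6.37 = 18.473
Total = 18.473 - 3.7418 = 14.7312


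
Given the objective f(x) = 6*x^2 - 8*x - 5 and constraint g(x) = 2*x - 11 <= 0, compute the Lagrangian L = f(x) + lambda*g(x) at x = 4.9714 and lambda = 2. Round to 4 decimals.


Step 1: Evaluate f(x).
f(4.9714) = 6*4.9714^2 - 8*4.9714 - 5 = 103.5177
Step 2: Evaluate g(x).
g(4.9714) = 2*4.9714 - 11 = -1.0572
Step 3: Compute Lagrangian.
L = 103.5177 + 2*-1.0572 = 101.4033


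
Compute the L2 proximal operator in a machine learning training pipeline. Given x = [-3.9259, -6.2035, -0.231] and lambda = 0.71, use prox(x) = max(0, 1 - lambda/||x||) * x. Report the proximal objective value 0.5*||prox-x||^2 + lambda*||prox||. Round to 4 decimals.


Step 1: Compute ||x||.
||x|| = 7.345
Step 2: Compute scaling factor.
scale = max(0, 1 - 0.71/7.345) = 0.9033
Step 3: prox(x) = [-3.5464, -5.6038, -0.2087]
||prox(x)|| = 6.635
Step 4: Proximal objective.
0.5*||prox-x||^2 = 0.2521
lambda*||prox|| = 4.7109
Total = 4.9629


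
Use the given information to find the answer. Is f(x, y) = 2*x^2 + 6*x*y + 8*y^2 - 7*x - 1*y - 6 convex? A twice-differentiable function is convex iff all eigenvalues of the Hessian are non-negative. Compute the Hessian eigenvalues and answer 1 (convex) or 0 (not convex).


The Hessian of f(x,y) = 2*x^2 + 6*x*y + 8*y^2 - 7*x - 1*y - 6 is:
H = [[4, 6], [6, 16]]
Trace = 4 + 16 = 20
Determinant = 4*16 - (6)^2 = 28
Discriminant = (20)^2 - 4*28 = 288.0
Eigenvalues: lambda_1 = 1.5147, lambda_2 = 18.4853
The function is convex.

1


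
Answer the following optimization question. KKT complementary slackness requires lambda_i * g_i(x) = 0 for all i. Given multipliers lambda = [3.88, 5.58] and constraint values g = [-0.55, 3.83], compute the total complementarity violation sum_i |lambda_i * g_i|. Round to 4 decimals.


KKT complementary slackness check:
lambda_1 * g_1 = 3.88 * -0.55 = -2.134
lambda_2 * g_2 = 5.58 * 3.83 = 21.3714
Total violation = 2.134 + 21.3714 = 23.5054


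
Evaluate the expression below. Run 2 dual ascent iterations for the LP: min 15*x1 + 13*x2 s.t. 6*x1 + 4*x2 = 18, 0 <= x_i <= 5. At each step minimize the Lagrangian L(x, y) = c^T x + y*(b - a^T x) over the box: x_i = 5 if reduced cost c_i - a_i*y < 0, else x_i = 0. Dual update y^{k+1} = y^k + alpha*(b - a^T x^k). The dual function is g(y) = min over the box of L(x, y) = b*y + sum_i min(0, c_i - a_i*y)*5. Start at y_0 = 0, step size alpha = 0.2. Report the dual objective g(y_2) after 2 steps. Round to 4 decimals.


Dual ascent for LP: min 15*x1 + 13*x2, 6*x1 + 4*x2 = 18, 0 <= x_i <= 5
Step 1: y^k = 0.0, reduced costs: (15.0, 13.0)
  x^k = (0.0, 0.0), subgradient = b - a^T x = 18.0
  y^{k+1} = 0.0 + 0.2*18.0 = 3.6
Step 2: y^k = 3.6, reduced costs: (-6.6, -1.4)
  x^k = (5.0, 5.0), subgradient = b - a^T x = -32.0
  y^{k+1} = 3.6 + 0.2*-32.0 = -2.8
Dual objective at y_2 = -2.8: reduced costs (31.8, 24.2), box minimizer x = (0.0, 0.0)
g(y_2) = b*y + (c1 - a1*y)*x1 + (c2 - a2*y)*x2 = 18*(-2.8) + 31.8*0.0 + 24.2*0.0 = -50.4 + 0.0 + 0.0 = -50.4


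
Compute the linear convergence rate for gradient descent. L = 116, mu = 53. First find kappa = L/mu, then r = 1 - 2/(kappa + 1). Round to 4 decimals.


Step 1: Compute the condition number.
kappa = L/mu = 116/53 = 2.1887
Step 2: Compute the convergence rate.
r = 1 - 2/(kappa + 1) = 1 - 2*mu/(L + mu) = (L - mu)/(L + mu) = 63/169 = 0.3728


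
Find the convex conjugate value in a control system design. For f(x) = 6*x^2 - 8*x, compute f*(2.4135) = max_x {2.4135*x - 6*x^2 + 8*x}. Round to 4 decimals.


f*(y) = sup_x {y*x - a*x^2 - b*x} = sup_x {(y-b)*x - a*x^2}
FOC: (y - b) - 2a*x = 0 => x* = (y - b)/(2a)
x* = (2.4135 + 8)/(2*6) = 0.8678
f*(2.4135) = (y-b)^2/(4a) = (2.4135 + 8)^2/(4*6)
= 108.441/24 = 4.5184


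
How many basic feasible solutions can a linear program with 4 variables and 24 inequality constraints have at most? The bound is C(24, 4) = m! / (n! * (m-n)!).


Each vertex corresponds to some choice of n active constraints out of m, so the number of vertices is at most C(m, n) = m! / (n!(m-n)!).
m = 24, n = 4
Numerator: 24 * 23 * 22 * 21
Denominator: 4! = 24
C(24, 4) = 10626


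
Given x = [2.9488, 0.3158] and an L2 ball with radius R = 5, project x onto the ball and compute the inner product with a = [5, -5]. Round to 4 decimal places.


Step 1: Compute ||x|| (intermediates to 6 decimals).
||x|| = sqrt(2.9488^2 + 0.3158^2) = 2.965662
Step 2: Project.
Since ||x|| <= R, proj = x (no scaling needed).
proj(x) = [2.9488, 0.3158]
Step 3: Dot product.
a^T * proj(x) = 5*2.9488 - 5*0.3158 = 13.165


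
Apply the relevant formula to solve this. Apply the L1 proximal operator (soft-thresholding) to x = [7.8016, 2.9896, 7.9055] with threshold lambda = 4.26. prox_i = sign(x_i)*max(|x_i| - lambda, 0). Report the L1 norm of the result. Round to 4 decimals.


Soft-thresholding with lambda = 4.26:
prox(7.8016) = sign(7.8016)*max(|7.8016| - 4.26, 0) = 3.5416
prox(2.9896) = sign(2.9896)*max(|2.9896| - 4.26, 0) = 0.0
prox(7.9055) = sign(7.9055)*max(|7.9055| - 4.26, 0) = 3.6455
prox(x) = [3.5416, 0.0, 3.6455]
||prox(x)||_1 = 3.5416 + 0.0 + 3.6455 = 7.1871


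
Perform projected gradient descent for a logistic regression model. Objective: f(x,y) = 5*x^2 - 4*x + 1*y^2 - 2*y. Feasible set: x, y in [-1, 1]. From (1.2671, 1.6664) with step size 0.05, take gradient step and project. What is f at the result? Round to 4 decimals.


Step 1: Compute gradient at (1.2671, 1.6664).
grad_x = 2*5*1.2671 - 4 = 8.671
grad_y = 2*1*1.6664 - 2 = 1.3328
Step 2: Gradient step.
x_raw = 1.2671 - 0.05*8.671 = 0.8336
y_raw = 1.6664 - 0.05*1.3328 = 1.5998
Step 3: Project onto [-1, 1].
x_proj = clip(0.8336) = 0.8336
y_proj = clip(1.5998) = 1.0
Step 4: Evaluate f.
f(0.8336, 1.0) = -0.8602


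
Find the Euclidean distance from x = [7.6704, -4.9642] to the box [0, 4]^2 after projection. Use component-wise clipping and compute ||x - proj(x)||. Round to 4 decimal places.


Project each component onto [0, 4].
clip(7.6704) = 4.0, clip(-4.9642) = 0.0
Projection = [4.0, 0.0]
Squared diffs: [13.4718, 24.6433]
Distance = sqrt(38.1151) = 6.1737


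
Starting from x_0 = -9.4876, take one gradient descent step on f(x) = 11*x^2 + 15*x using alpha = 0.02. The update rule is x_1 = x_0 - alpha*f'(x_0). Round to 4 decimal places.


We compute the gradient at x_0 and apply the update.
f'(x) = 22*x + 15
f'(-9.4876) = 22*-9.4876 + 15 = -193.7272
x_1 = -9.4876 - 0.02*-193.7272 = -5.6131


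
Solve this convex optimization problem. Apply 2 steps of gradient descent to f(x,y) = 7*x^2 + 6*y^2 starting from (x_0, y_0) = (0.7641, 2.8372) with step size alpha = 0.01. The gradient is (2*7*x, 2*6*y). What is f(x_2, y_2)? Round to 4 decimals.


Gradient descent on f(x,y) = 7*x^2 + 6*y^2.
Starting point: (0.7641, 2.8372), alpha = 0.01
Step 1: grad_x = 2*7*0.7641 = 10.6974, grad_y = 2*6*2.8372 = 34.0464
  x_1 = 0.7641 - 0.01*10.6974 = 0.6571
  y_1 = 2.8372 - 0.01*34.0464 = 2.4967
Step 2: grad_x = 2*7*0.6571 = 9.1998, grad_y = 2*6*2.4967 = 29.9608
  x_2 = 0.6571 - 0.01*9.1998 = 0.5651
  y_2 = 2.4967 - 0.01*29.9608 = 2.1971
f(0.5651, 2.1971) = 7*0.5651^2 + 6*2.1971^2 = 31.1998


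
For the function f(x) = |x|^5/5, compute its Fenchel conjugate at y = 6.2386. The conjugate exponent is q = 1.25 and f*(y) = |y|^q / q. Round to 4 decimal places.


The conjugate exponent q satisfies 1/p + 1/q = 1.
p = 5, so q = 5/(5 - 1) = 1.25
|y|^q = 6.2386^1.25 = 9.8596
f*(6.2386) = 9.8596 / 1.25 = 7.8877


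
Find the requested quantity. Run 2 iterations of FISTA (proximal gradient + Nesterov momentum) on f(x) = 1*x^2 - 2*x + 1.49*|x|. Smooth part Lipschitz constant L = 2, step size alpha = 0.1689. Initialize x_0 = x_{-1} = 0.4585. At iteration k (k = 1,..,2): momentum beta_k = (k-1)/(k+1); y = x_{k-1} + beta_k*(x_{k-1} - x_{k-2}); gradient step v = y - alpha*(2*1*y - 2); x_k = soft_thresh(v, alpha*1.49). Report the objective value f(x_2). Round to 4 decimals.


FISTA on f(x) = 1*x^2 - 2*x + 1.49*|x|
L = 2, alpha = 0.1689
Iteration 1: beta = 0.0, y = 0.4585 + 0.0*(0.4585 - 0.4585) = 0.4585
  grad(y) = -1.083, v = y - alpha*grad = 0.6414
  prox(v) = soft_thresh(0.6414, 0.2517) = 0.3898
Iteration 2: beta = 0.3333, y = 0.3898 + 0.3333*(0.3898 - 0.4585) = 0.3668
  grad(y) = -1.2663, v = y - alpha*grad = 0.5807
  prox(v) = soft_thresh(0.5807, 0.2517) = 0.3291
f(x_2) = 1*0.3291^2 - 2*0.3291 + 1.49*|0.3291| = -0.0595


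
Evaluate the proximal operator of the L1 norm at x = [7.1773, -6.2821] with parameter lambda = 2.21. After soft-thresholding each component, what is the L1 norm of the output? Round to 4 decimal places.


Soft-thresholding with lambda = 2.21:
prox(7.1773) = sign(7.1773)*max(|7.1773| - 2.21, 0) = 4.9673
prox(-6.2821) = sign(-6.2821)*max(|-6.2821| - 2.21, 0) = -4.0721
prox(x) = [4.9673, -4.0721]
||prox(x)||_1 = 4.9673 + 4.0721 = 9.0394


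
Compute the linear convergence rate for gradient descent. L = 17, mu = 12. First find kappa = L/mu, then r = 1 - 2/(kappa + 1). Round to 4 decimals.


Step 1: Compute the condition number.
kappa = L/mu = 17/12 = 1.4167
Step 2: Compute the convergence rate.
r = 1 - 2/(kappa + 1) = 1 - 2*mu/(L + mu) = (L - mu)/(L + mu) = 5/29 = 0.1724
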